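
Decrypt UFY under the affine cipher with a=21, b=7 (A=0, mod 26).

The inverse of 21 mod 26 is 5, since 21·5=105≡1. Apply D(y)=5·(y−7) mod 26:
U(20): 5·(20−7)=65≡13 → N
F(5): 5·(5−7)=-10≡16 → Q
Y(24): 5·(24−7)=85≡7 → H

NQH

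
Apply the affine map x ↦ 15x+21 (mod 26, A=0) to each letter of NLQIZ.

N(13): 15·13+21=216≡8 → I
L(11): 15·11+21=186≡4 → E
Q(16): 15·16+21=261≡1 → B
I(8): 15·8+21=141≡11 → L
Z(25): 15·25+21=396≡6 → G

IEBLG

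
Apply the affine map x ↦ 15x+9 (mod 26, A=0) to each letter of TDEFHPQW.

ICRGKAPB

T(19): 15·19+9=294≡8 → I
D(3): 15·3+9=54≡2 → C
E(4): 15·4+9=69≡17 → R
F(5): 15·5+9=84≡6 → G
H(7): 15·7+9=114≡10 → K
P(15): 15·15+9=234≡0 → A
Q(16): 15·16+9=249≡15 → P
W(22): 15·22+9=339≡1 → B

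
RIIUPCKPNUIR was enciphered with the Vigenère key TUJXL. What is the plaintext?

YOZXEJQGQJPX

Repeat the key across the ciphertext: TUJXLTUJXLTU
R(17)−T(19): -2≡24 → Y
I(8)−U(20): -12≡14 → O
I(8)−J(9): -1≡25 → Z
U(20)−X(23): -3≡23 → X
P(15)−L(11): 4 → E
C(2)−T(19): -17≡9 → J
K(10)−U(20): -10≡16 → Q
P(15)−J(9): 6 → G
N(13)−X(23): -10≡16 → Q
U(20)−L(11): 9 → J
I(8)−T(19): -11≡15 → P
R(17)−U(20): -3≡23 → X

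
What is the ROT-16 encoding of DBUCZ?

TRKSP

D(3): 3+16=19 → T
B(1): 1+16=17 → R
U(20): 20+16=36≡10 → K
C(2): 2+16=18 → S
Z(25): 25+16=41≡15 → P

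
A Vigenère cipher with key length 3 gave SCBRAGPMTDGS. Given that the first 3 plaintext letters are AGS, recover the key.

SWJ

Subtract each crib letter from the matching ciphertext letter (mod 26):
S(18)−A(0)=18 → S
C(2)−G(6)=-4≡22 → W
B(1)−S(18)=-17≡9 → J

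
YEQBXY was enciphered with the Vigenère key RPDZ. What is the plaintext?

Repeat the key across the ciphertext: RPDZRP
Y(24)−R(17): 7 → H
E(4)−P(15): -11≡15 → P
Q(16)−D(3): 13 → N
B(1)−Z(25): -24≡2 → C
X(23)−R(17): 6 → G
Y(24)−P(15): 9 → J

HPNCGJ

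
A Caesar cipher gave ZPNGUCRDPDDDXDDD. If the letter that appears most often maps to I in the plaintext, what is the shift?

The most frequent ciphertext letter is D (appears 7 times).
D is position 3; I is position 8.
Shift = -5≡21.

21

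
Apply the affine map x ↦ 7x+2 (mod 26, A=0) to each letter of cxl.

c(2): 7·2+2=16 → q
x(23): 7·23+2=163≡7 → h
l(11): 7·11+2=79≡1 → b

qhb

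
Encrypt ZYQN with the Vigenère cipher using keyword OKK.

Repeat the key across the message: OKKO
Z(25)+O(14): 39≡13 → N
Y(24)+K(10): 34≡8 → I
Q(16)+K(10): 26≡0 → A
N(13)+O(14): 27≡1 → B

NIAB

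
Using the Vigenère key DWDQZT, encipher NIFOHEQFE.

QEIEGXTBH

Repeat the key across the message: DWDQZTDWD
N(13)+D(3): 16 → Q
I(8)+W(22): 30≡4 → E
F(5)+D(3): 8 → I
O(14)+Q(16): 30≡4 → E
H(7)+Z(25): 32≡6 → G
E(4)+T(19): 23 → X
Q(16)+D(3): 19 → T
F(5)+W(22): 27≡1 → B
E(4)+D(3): 7 → H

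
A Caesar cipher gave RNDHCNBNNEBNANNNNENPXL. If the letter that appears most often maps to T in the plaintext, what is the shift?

The most frequent ciphertext letter is N (appears 10 times).
N is position 13; T is position 19.
Shift = -6≡20.

20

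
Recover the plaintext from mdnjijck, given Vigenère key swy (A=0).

Repeat the key across the ciphertext: swyswysw
m(12)−s(18): -6≡20 → u
d(3)−w(22): -19≡7 → h
n(13)−y(24): -11≡15 → p
j(9)−s(18): -9≡17 → r
i(8)−w(22): -14≡12 → m
j(9)−y(24): -15≡11 → l
c(2)−s(18): -16≡10 → k
k(10)−w(22): -12≡14 → o

uhprmlko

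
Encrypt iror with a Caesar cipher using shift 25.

i(8): 8+25=33≡7 → h
r(17): 17+25=42≡16 → q
o(14): 14+25=39≡13 → n
r(17): 17+25=42≡16 → q

hqnq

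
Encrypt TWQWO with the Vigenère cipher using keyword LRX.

ENNHF

Repeat the key across the message: LRXLR
T(19)+L(11): 30≡4 → E
W(22)+R(17): 39≡13 → N
Q(16)+X(23): 39≡13 → N
W(22)+L(11): 33≡7 → H
O(14)+R(17): 31≡5 → F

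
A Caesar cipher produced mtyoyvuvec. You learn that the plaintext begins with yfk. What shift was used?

14

From the crib: m(12)−y(24)=-12≡14, so the shift is 14.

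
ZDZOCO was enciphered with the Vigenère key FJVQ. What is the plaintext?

Repeat the key across the ciphertext: FJVQFJ
Z(25)−F(5): 20 → U
D(3)−J(9): -6≡20 → U
Z(25)−V(21): 4 → E
O(14)−Q(16): -2≡24 → Y
C(2)−F(5): -3≡23 → X
O(14)−J(9): 5 → F

UUEYXF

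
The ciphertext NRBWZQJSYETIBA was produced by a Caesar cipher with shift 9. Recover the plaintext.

EISNQHAJPVKZSR

N(13): 13−9=4 → E
R(17): 17−9=8 → I
B(1): 1−9=-8≡18 → S
W(22): 22−9=13 → N
Z(25): 25−9=16 → Q
Q(16): 16−9=7 → H
J(9): 9−9=0 → A
S(18): 18−9=9 → J
Y(24): 24−9=15 → P
E(4): 4−9=-5≡21 → V
T(19): 19−9=10 → K
I(8): 8−9=-1≡25 → Z
B(1): 1−9=-8≡18 → S
A(0): 0−9=-9≡17 → R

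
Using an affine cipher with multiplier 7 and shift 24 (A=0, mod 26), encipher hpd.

vzt

h(7): 7·7+24=73≡21 → v
p(15): 7·15+24=129≡25 → z
d(3): 7·3+24=45≡19 → t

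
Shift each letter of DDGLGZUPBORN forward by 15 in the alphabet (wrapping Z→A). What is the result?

D(3): 3+15=18 → S
D(3): 3+15=18 → S
G(6): 6+15=21 → V
L(11): 11+15=26≡0 → A
G(6): 6+15=21 → V
Z(25): 25+15=40≡14 → O
U(20): 20+15=35≡9 → J
P(15): 15+15=30≡4 → E
B(1): 1+15=16 → Q
O(14): 14+15=29≡3 → D
R(17): 17+15=32≡6 → G
N(13): 13+15=28≡2 → C

SSVAVOJEQDGC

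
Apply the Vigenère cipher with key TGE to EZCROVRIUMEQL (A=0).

XFGKUZKOYFKUE

Repeat the key across the message: TGETGETGETGET
E(4)+T(19): 23 → X
Z(25)+G(6): 31≡5 → F
C(2)+E(4): 6 → G
R(17)+T(19): 36≡10 → K
O(14)+G(6): 20 → U
V(21)+E(4): 25 → Z
R(17)+T(19): 36≡10 → K
I(8)+G(6): 14 → O
U(20)+E(4): 24 → Y
M(12)+T(19): 31≡5 → F
E(4)+G(6): 10 → K
Q(16)+E(4): 20 → U
L(11)+T(19): 30≡4 → E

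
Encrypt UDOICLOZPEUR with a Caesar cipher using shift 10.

ENYSMVYJZOEB

U(20): 20+10=30≡4 → E
D(3): 3+10=13 → N
O(14): 14+10=24 → Y
I(8): 8+10=18 → S
C(2): 2+10=12 → M
L(11): 11+10=21 → V
O(14): 14+10=24 → Y
Z(25): 25+10=35≡9 → J
P(15): 15+10=25 → Z
E(4): 4+10=14 → O
U(20): 20+10=30≡4 → E
R(17): 17+10=27≡1 → B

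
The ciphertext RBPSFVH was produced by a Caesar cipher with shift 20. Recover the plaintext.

R(17): 17−20=-3≡23 → X
B(1): 1−20=-19≡7 → H
P(15): 15−20=-5≡21 → V
S(18): 18−20=-2≡24 → Y
F(5): 5−20=-15≡11 → L
V(21): 21−20=1 → B
H(7): 7−20=-13≡13 → N

XHVYLBN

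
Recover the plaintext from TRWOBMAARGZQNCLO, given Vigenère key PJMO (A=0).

EIKAMDOMCXNCYTZA

Repeat the key across the ciphertext: PJMOPJMOPJMOPJMO
T(19)−P(15): 4 → E
R(17)−J(9): 8 → I
W(22)−M(12): 10 → K
O(14)−O(14): 0 → A
B(1)−P(15): -14≡12 → M
M(12)−J(9): 3 → D
A(0)−M(12): -12≡14 → O
A(0)−O(14): -14≡12 → M
R(17)−P(15): 2 → C
G(6)−J(9): -3≡23 → X
Z(25)−M(12): 13 → N
Q(16)−O(14): 2 → C
N(13)−P(15): -2≡24 → Y
C(2)−J(9): -7≡19 → T
L(11)−M(12): -1≡25 → Z
O(14)−O(14): 0 → A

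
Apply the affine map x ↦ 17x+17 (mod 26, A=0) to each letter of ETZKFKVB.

E(4): 17·4+17=85≡7 → H
T(19): 17·19+17=340≡2 → C
Z(25): 17·25+17=442≡0 → A
K(10): 17·10+17=187≡5 → F
F(5): 17·5+17=102≡24 → Y
K(10): 17·10+17=187≡5 → F
V(21): 17·21+17=374≡10 → K
B(1): 17·1+17=34≡8 → I

HCAFYFKI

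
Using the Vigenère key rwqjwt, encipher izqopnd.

zvgxlgu

Repeat the key across the message: rwqjwtr
i(8)+r(17): 25 → z
z(25)+w(22): 47≡21 → v
q(16)+q(16): 32≡6 → g
o(14)+j(9): 23 → x
p(15)+w(22): 37≡11 → l
n(13)+t(19): 32≡6 → g
d(3)+r(17): 20 → u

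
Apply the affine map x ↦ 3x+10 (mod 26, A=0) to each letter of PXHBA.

DBFNK

P(15): 3·15+10=55≡3 → D
X(23): 3·23+10=79≡1 → B
H(7): 3·7+10=31≡5 → F
B(1): 3·1+10=13 → N
A(0): 3·0+10=10 → K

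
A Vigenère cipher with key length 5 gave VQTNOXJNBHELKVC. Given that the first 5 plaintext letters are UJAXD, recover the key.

Subtract each crib letter from the matching ciphertext letter (mod 26):
V(21)−U(20)=1 → B
Q(16)−J(9)=7 → H
T(19)−A(0)=19 → T
N(13)−X(23)=-10≡16 → Q
O(14)−D(3)=11 → L

BHTQL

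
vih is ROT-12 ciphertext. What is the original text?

jwv

v(21): 21−12=9 → j
i(8): 8−12=-4≡22 → w
h(7): 7−12=-5≡21 → v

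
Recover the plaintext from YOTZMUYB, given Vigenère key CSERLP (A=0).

Repeat the key across the ciphertext: CSERLPCS
Y(24)−C(2): 22 → W
O(14)−S(18): -4≡22 → W
T(19)−E(4): 15 → P
Z(25)−R(17): 8 → I
M(12)−L(11): 1 → B
U(20)−P(15): 5 → F
Y(24)−C(2): 22 → W
B(1)−S(18): -17≡9 → J

WWPIBFWJ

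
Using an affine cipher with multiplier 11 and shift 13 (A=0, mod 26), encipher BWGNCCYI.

B(1): 11·1+13=24 → Y
W(22): 11·22+13=255≡21 → V
G(6): 11·6+13=79≡1 → B
N(13): 11·13+13=156≡0 → A
C(2): 11·2+13=35≡9 → J
C(2): 11·2+13=35≡9 → J
Y(24): 11·24+13=277≡17 → R
I(8): 11·8+13=101≡23 → X

YVBAJJRX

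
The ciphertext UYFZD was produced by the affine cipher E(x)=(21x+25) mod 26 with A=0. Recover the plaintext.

BVEAU

The inverse of 21 mod 26 is 5, since 21·5=105≡1. Apply D(y)=5·(y−25) mod 26:
U(20): 5·(20−25)=-25≡1 → B
Y(24): 5·(24−25)=-5≡21 → V
F(5): 5·(5−25)=-100≡4 → E
Z(25): 5·(25−25)=0 → A
D(3): 5·(3−25)=-110≡20 → U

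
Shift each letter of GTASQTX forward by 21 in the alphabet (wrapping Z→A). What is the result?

BOVNLOS

G(6): 6+21=27≡1 → B
T(19): 19+21=40≡14 → O
A(0): 0+21=21 → V
S(18): 18+21=39≡13 → N
Q(16): 16+21=37≡11 → L
T(19): 19+21=40≡14 → O
X(23): 23+21=44≡18 → S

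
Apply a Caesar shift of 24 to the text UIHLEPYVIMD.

U(20): 20+24=44≡18 → S
I(8): 8+24=32≡6 → G
H(7): 7+24=31≡5 → F
L(11): 11+24=35≡9 → J
E(4): 4+24=28≡2 → C
P(15): 15+24=39≡13 → N
Y(24): 24+24=48≡22 → W
V(21): 21+24=45≡19 → T
I(8): 8+24=32≡6 → G
M(12): 12+24=36≡10 → K
D(3): 3+24=27≡1 → B

SGFJCNWTGKB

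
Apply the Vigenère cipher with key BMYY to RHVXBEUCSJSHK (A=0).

Repeat the key across the message: BMYYBMYYBMYYB
R(17)+B(1): 18 → S
H(7)+M(12): 19 → T
V(21)+Y(24): 45≡19 → T
X(23)+Y(24): 47≡21 → V
B(1)+B(1): 2 → C
E(4)+M(12): 16 → Q
U(20)+Y(24): 44≡18 → S
C(2)+Y(24): 26≡0 → A
S(18)+B(1): 19 → T
J(9)+M(12): 21 → V
S(18)+Y(24): 42≡16 → Q
H(7)+Y(24): 31≡5 → F
K(10)+B(1): 11 → L

STTVCQSATVQFL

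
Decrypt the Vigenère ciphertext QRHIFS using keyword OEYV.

Repeat the key across the ciphertext: OEYVOE
Q(16)−O(14): 2 → C
R(17)−E(4): 13 → N
H(7)−Y(24): -17≡9 → J
I(8)−V(21): -13≡13 → N
F(5)−O(14): -9≡17 → R
S(18)−E(4): 14 → O

CNJNRO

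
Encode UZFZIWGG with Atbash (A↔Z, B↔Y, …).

U(20) → F(5)
Z(25) → A(0)
F(5) → U(20)
Z(25) → A(0)
I(8) → R(17)
W(22) → D(3)
G(6) → T(19)
G(6) → T(19)

FAUARDTT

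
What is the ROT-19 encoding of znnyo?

z(25): 25+19=44≡18 → s
n(13): 13+19=32≡6 → g
n(13): 13+19=32≡6 → g
y(24): 24+19=43≡17 → r
o(14): 14+19=33≡7 → h

sggrh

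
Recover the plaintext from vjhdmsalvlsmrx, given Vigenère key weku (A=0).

Repeat the key across the ciphertext: wekuwekuwekuwe
v(21)−w(22): -1≡25 → z
j(9)−e(4): 5 → f
h(7)−k(10): -3≡23 → x
d(3)−u(20): -17≡9 → j
m(12)−w(22): -10≡16 → q
s(18)−e(4): 14 → o
a(0)−k(10): -10≡16 → q
l(11)−u(20): -9≡17 → r
v(21)−w(22): -1≡25 → z
l(11)−e(4): 7 → h
s(18)−k(10): 8 → i
m(12)−u(20): -8≡18 → s
r(17)−w(22): -5≡21 → v
x(23)−e(4): 19 → t

zfxjqoqrzhisvt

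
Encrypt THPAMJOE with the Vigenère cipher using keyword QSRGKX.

Repeat the key across the message: QSRGKXQS
T(19)+Q(16): 35≡9 → J
H(7)+S(18): 25 → Z
P(15)+R(17): 32≡6 → G
A(0)+G(6): 6 → G
M(12)+K(10): 22 → W
J(9)+X(23): 32≡6 → G
O(14)+Q(16): 30≡4 → E
E(4)+S(18): 22 → W

JZGGWGEW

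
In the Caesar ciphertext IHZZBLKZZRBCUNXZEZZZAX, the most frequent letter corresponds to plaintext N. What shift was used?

The most frequent ciphertext letter is Z (appears 8 times).
Z is position 25; N is position 13.
Shift = 12.

12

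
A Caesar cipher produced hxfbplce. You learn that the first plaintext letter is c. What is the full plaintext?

csawkgxz

From the crib: h(7)−c(2)=5, so the shift is 5.
Subtract 5 from each ciphertext letter:
h(7): 7−5=2 → c
x(23): 23−5=18 → s
f(5): 5−5=0 → a
b(1): 1−5=-4≡22 → w
p(15): 15−5=10 → k
l(11): 11−5=6 → g
c(2): 2−5=-3≡23 → x
e(4): 4−5=-1≡25 → z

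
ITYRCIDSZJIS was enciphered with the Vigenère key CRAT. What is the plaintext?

Repeat the key across the ciphertext: CRATCRATCRAT
I(8)−C(2): 6 → G
T(19)−R(17): 2 → C
Y(24)−A(0): 24 → Y
R(17)−T(19): -2≡24 → Y
C(2)−C(2): 0 → A
I(8)−R(17): -9≡17 → R
D(3)−A(0): 3 → D
S(18)−T(19): -1≡25 → Z
Z(25)−C(2): 23 → X
J(9)−R(17): -8≡18 → S
I(8)−A(0): 8 → I
S(18)−T(19): -1≡25 → Z

GCYYARDZXSIZ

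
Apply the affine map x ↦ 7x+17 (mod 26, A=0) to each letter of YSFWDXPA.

Y(24): 7·24+17=185≡3 → D
S(18): 7·18+17=143≡13 → N
F(5): 7·5+17=52≡0 → A
W(22): 7·22+17=171≡15 → P
D(3): 7·3+17=38≡12 → M
X(23): 7·23+17=178≡22 → W
P(15): 7·15+17=122≡18 → S
A(0): 7·0+17=17 → R

DNAPMWSR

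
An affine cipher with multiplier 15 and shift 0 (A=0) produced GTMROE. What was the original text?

The inverse of 15 mod 26 is 7, since 15·7=105≡1. Apply D(y)=7·(y−0) mod 26:
G(6): 7·(6−0)=42≡16 → Q
T(19): 7·(19−0)=133≡3 → D
M(12): 7·(12−0)=84≡6 → G
R(17): 7·(17−0)=119≡15 → P
O(14): 7·(14−0)=98≡20 → U
E(4): 7·(4−0)=28≡2 → C

QDGPUC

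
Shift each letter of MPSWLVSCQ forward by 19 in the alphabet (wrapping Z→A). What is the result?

FILPEOLVJ

M(12): 12+19=31≡5 → F
P(15): 15+19=34≡8 → I
S(18): 18+19=37≡11 → L
W(22): 22+19=41≡15 → P
L(11): 11+19=30≡4 → E
V(21): 21+19=40≡14 → O
S(18): 18+19=37≡11 → L
C(2): 2+19=21 → V
Q(16): 16+19=35≡9 → J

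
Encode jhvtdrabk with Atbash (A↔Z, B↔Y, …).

qsegwizyp

j(9) → q(16)
h(7) → s(18)
v(21) → e(4)
t(19) → g(6)
d(3) → w(22)
r(17) → i(8)
a(0) → z(25)
b(1) → y(24)
k(10) → p(15)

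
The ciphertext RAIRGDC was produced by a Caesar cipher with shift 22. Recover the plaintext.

R(17): 17−22=-5≡21 → V
A(0): 0−22=-22≡4 → E
I(8): 8−22=-14≡12 → M
R(17): 17−22=-5≡21 → V
G(6): 6−22=-16≡10 → K
D(3): 3−22=-19≡7 → H
C(2): 2−22=-20≡6 → G

VEMVKHG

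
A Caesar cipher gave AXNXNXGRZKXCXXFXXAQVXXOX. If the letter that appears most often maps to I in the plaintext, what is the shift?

15

The most frequent ciphertext letter is X (appears 11 times).
X is position 23; I is position 8.
Shift = 15.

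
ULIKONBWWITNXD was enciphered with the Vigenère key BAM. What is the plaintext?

TLWJOBAWKHTBWD

Repeat the key across the ciphertext: BAMBAMBAMBAMBA
U(20)−B(1): 19 → T
L(11)−A(0): 11 → L
I(8)−M(12): -4≡22 → W
K(10)−B(1): 9 → J
O(14)−A(0): 14 → O
N(13)−M(12): 1 → B
B(1)−B(1): 0 → A
W(22)−A(0): 22 → W
W(22)−M(12): 10 → K
I(8)−B(1): 7 → H
T(19)−A(0): 19 → T
N(13)−M(12): 1 → B
X(23)−B(1): 22 → W
D(3)−A(0): 3 → D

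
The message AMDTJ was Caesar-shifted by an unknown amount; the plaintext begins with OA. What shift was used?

From the crib: A(0)−O(14)=-14≡12, so the shift is 12.

12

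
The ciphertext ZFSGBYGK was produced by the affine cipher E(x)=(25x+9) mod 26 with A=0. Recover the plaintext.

KERDILDZ

The inverse of 25 mod 26 is 25, since 25·25=625≡1. Apply D(y)=25·(y−9) mod 26:
Z(25): 25·(25−9)=400≡10 → K
F(5): 25·(5−9)=-100≡4 → E
S(18): 25·(18−9)=225≡17 → R
G(6): 25·(6−9)=-75≡3 → D
B(1): 25·(1−9)=-200≡8 → I
Y(24): 25·(24−9)=375≡11 → L
G(6): 25·(6−9)=-75≡3 → D
K(10): 25·(10−9)=25 → Z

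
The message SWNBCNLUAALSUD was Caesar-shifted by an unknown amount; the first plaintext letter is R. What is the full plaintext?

RVMABMKTZZKRTC

From the crib: S(18)−R(17)=1, so the shift is 1.
Subtract 1 from each ciphertext letter:
S(18): 18−1=17 → R
W(22): 22−1=21 → V
N(13): 13−1=12 → M
B(1): 1−1=0 → A
C(2): 2−1=1 → B
N(13): 13−1=12 → M
L(11): 11−1=10 → K
U(20): 20−1=19 → T
A(0): 0−1=-1≡25 → Z
A(0): 0−1=-1≡25 → Z
L(11): 11−1=10 → K
S(18): 18−1=17 → R
U(20): 20−1=19 → T
D(3): 3−1=2 → C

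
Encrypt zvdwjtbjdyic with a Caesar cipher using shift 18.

rnvobltbvqau

z(25): 25+18=43≡17 → r
v(21): 21+18=39≡13 → n
d(3): 3+18=21 → v
w(22): 22+18=40≡14 → o
j(9): 9+18=27≡1 → b
t(19): 19+18=37≡11 → l
b(1): 1+18=19 → t
j(9): 9+18=27≡1 → b
d(3): 3+18=21 → v
y(24): 24+18=42≡16 → q
i(8): 8+18=26≡0 → a
c(2): 2+18=20 → u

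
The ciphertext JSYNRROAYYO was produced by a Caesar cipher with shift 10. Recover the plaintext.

ZIODHHEQOOE

J(9): 9−10=-1≡25 → Z
S(18): 18−10=8 → I
Y(24): 24−10=14 → O
N(13): 13−10=3 → D
R(17): 17−10=7 → H
R(17): 17−10=7 → H
O(14): 14−10=4 → E
A(0): 0−10=-10≡16 → Q
Y(24): 24−10=14 → O
Y(24): 24−10=14 → O
O(14): 14−10=4 → E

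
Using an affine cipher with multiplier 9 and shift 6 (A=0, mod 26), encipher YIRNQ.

Y(24): 9·24+6=222≡14 → O
I(8): 9·8+6=78≡0 → A
R(17): 9·17+6=159≡3 → D
N(13): 9·13+6=123≡19 → T
Q(16): 9·16+6=150≡20 → U

OADTU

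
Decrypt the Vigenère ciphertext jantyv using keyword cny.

hnprlx

Repeat the key across the ciphertext: cnycny
j(9)−c(2): 7 → h
a(0)−n(13): -13≡13 → n
n(13)−y(24): -11≡15 → p
t(19)−c(2): 17 → r
y(24)−n(13): 11 → l
v(21)−y(24): -3≡23 → x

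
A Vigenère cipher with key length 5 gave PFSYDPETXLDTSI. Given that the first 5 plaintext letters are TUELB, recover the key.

Subtract each crib letter from the matching ciphertext letter (mod 26):
P(15)−T(19)=-4≡22 → W
F(5)−U(20)=-15≡11 → L
S(18)−E(4)=14 → O
Y(24)−L(11)=13 → N
D(3)−B(1)=2 → C

WLONC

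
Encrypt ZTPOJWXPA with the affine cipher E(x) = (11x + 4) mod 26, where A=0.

TFNCZMXNE

Z(25): 11·25+4=279≡19 → T
T(19): 11·19+4=213≡5 → F
P(15): 11·15+4=169≡13 → N
O(14): 11·14+4=158≡2 → C
J(9): 11·9+4=103≡25 → Z
W(22): 11·22+4=246≡12 → M
X(23): 11·23+4=257≡23 → X
P(15): 11·15+4=169≡13 → N
A(0): 11·0+4=4 → E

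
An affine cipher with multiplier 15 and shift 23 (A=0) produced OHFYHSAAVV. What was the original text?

PSEHSRVVMM

The inverse of 15 mod 26 is 7, since 15·7=105≡1. Apply D(y)=7·(y−23) mod 26:
O(14): 7·(14−23)=-63≡15 → P
H(7): 7·(7−23)=-112≡18 → S
F(5): 7·(5−23)=-126≡4 → E
Y(24): 7·(24−23)=7 → H
H(7): 7·(7−23)=-112≡18 → S
S(18): 7·(18−23)=-35≡17 → R
A(0): 7·(0−23)=-161≡21 → V
A(0): 7·(0−23)=-161≡21 → V
V(21): 7·(21−23)=-14≡12 → M
V(21): 7·(21−23)=-14≡12 → M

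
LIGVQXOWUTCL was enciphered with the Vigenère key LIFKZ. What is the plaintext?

AABLRMGRKURD

Repeat the key across the ciphertext: LIFKZLIFKZLI
L(11)−L(11): 0 → A
I(8)−I(8): 0 → A
G(6)−F(5): 1 → B
V(21)−K(10): 11 → L
Q(16)−Z(25): -9≡17 → R
X(23)−L(11): 12 → M
O(14)−I(8): 6 → G
W(22)−F(5): 17 → R
U(20)−K(10): 10 → K
T(19)−Z(25): -6≡20 → U
C(2)−L(11): -9≡17 → R
L(11)−I(8): 3 → D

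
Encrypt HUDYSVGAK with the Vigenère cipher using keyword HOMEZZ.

OIPCRUNOW

Repeat the key across the message: HOMEZZHOM
H(7)+H(7): 14 → O
U(20)+O(14): 34≡8 → I
D(3)+M(12): 15 → P
Y(24)+E(4): 28≡2 → C
S(18)+Z(25): 43≡17 → R
V(21)+Z(25): 46≡20 → U
G(6)+H(7): 13 → N
A(0)+O(14): 14 → O
K(10)+M(12): 22 → W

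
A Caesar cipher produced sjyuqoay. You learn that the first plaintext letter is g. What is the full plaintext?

gxmiecom

From the crib: s(18)−g(6)=12, so the shift is 12.
Subtract 12 from each ciphertext letter:
s(18): 18−12=6 → g
j(9): 9−12=-3≡23 → x
y(24): 24−12=12 → m
u(20): 20−12=8 → i
q(16): 16−12=4 → e
o(14): 14−12=2 → c
a(0): 0−12=-12≡14 → o
y(24): 24−12=12 → m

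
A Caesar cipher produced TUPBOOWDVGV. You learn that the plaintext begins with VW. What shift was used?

From the crib: T(19)−V(21)=-2≡24, so the shift is 24.

24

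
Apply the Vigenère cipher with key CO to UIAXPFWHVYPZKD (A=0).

WWCLRTYVXMRNMR

Repeat the key across the message: COCOCOCOCOCOCO
U(20)+C(2): 22 → W
I(8)+O(14): 22 → W
A(0)+C(2): 2 → C
X(23)+O(14): 37≡11 → L
P(15)+C(2): 17 → R
F(5)+O(14): 19 → T
W(22)+C(2): 24 → Y
H(7)+O(14): 21 → V
V(21)+C(2): 23 → X
Y(24)+O(14): 38≡12 → M
P(15)+C(2): 17 → R
Z(25)+O(14): 39≡13 → N
K(10)+C(2): 12 → M
D(3)+O(14): 17 → R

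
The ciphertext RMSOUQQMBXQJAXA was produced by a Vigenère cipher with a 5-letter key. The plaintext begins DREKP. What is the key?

Subtract each crib letter from the matching ciphertext letter (mod 26):
R(17)−D(3)=14 → O
M(12)−R(17)=-5≡21 → V
S(18)−E(4)=14 → O
O(14)−K(10)=4 → E
U(20)−P(15)=5 → F

OVOEF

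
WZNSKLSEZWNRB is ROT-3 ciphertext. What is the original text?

TWKPHIPBWTKOY

W(22): 22−3=19 → T
Z(25): 25−3=22 → W
N(13): 13−3=10 → K
S(18): 18−3=15 → P
K(10): 10−3=7 → H
L(11): 11−3=8 → I
S(18): 18−3=15 → P
E(4): 4−3=1 → B
Z(25): 25−3=22 → W
W(22): 22−3=19 → T
N(13): 13−3=10 → K
R(17): 17−3=14 → O
B(1): 1−3=-2≡24 → Y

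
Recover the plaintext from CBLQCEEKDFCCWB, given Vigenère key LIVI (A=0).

Repeat the key across the ciphertext: LIVILIVILIVILI
C(2)−L(11): -9≡17 → R
B(1)−I(8): -7≡19 → T
L(11)−V(21): -10≡16 → Q
Q(16)−I(8): 8 → I
C(2)−L(11): -9≡17 → R
E(4)−I(8): -4≡22 → W
E(4)−V(21): -17≡9 → J
K(10)−I(8): 2 → C
D(3)−L(11): -8≡18 → S
F(5)−I(8): -3≡23 → X
C(2)−V(21): -19≡7 → H
C(2)−I(8): -6≡20 → U
W(22)−L(11): 11 → L
B(1)−I(8): -7≡19 → T

RTQIRWJCSXHULT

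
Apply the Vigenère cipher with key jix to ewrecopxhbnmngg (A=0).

Repeat the key across the message: jixjixjixjixjix
e(4)+j(9): 13 → n
w(22)+i(8): 30≡4 → e
r(17)+x(23): 40≡14 → o
e(4)+j(9): 13 → n
c(2)+i(8): 10 → k
o(14)+x(23): 37≡11 → l
p(15)+j(9): 24 → y
x(23)+i(8): 31≡5 → f
h(7)+x(23): 30≡4 → e
b(1)+j(9): 10 → k
n(13)+i(8): 21 → v
m(12)+x(23): 35≡9 → j
n(13)+j(9): 22 → w
g(6)+i(8): 14 → o
g(6)+x(23): 29≡3 → d

neonklyfekvjwod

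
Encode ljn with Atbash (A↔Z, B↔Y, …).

oqm

l(11) → o(14)
j(9) → q(16)
n(13) → m(12)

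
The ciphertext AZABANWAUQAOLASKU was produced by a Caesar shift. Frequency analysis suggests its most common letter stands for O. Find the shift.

12

The most frequent ciphertext letter is A (appears 6 times).
A is position 0; O is position 14.
Shift = -14≡12.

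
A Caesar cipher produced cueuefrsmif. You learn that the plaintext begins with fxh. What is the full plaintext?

From the crib: c(2)−f(5)=-3≡23, so the shift is 23.
Subtract 23 from each ciphertext letter:
c(2): 2−23=-21≡5 → f
u(20): 20−23=-3≡23 → x
e(4): 4−23=-19≡7 → h
u(20): 20−23=-3≡23 → x
e(4): 4−23=-19≡7 → h
f(5): 5−23=-18≡8 → i
r(17): 17−23=-6≡20 → u
s(18): 18−23=-5≡21 → v
m(12): 12−23=-11≡15 → p
i(8): 8−23=-15≡11 → l
f(5): 5−23=-18≡8 → i

fxhxhiuvpli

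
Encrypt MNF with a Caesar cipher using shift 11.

XYQ

M(12): 12+11=23 → X
N(13): 13+11=24 → Y
F(5): 5+11=16 → Q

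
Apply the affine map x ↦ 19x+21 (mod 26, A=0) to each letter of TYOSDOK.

SJBZABD

T(19): 19·19+21=382≡18 → S
Y(24): 19·24+21=477≡9 → J
O(14): 19·14+21=287≡1 → B
S(18): 19·18+21=363≡25 → Z
D(3): 19·3+21=78≡0 → A
O(14): 19·14+21=287≡1 → B
K(10): 19·10+21=211≡3 → D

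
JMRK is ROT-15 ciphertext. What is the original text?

UXCV

J(9): 9−15=-6≡20 → U
M(12): 12−15=-3≡23 → X
R(17): 17−15=2 → C
K(10): 10−15=-5≡21 → V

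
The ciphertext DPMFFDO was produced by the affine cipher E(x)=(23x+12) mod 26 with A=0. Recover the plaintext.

DZALLDI

The inverse of 23 mod 26 is 17, since 23·17=391≡1. Apply D(y)=17·(y−12) mod 26:
D(3): 17·(3−12)=-153≡3 → D
P(15): 17·(15−12)=51≡25 → Z
M(12): 17·(12−12)=0 → A
F(5): 17·(5−12)=-119≡11 → L
F(5): 17·(5−12)=-119≡11 → L
D(3): 17·(3−12)=-153≡3 → D
O(14): 17·(14−12)=34≡8 → I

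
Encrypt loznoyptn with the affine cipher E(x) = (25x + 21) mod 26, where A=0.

khwihxgci

l(11): 25·11+21=296≡10 → k
o(14): 25·14+21=371≡7 → h
z(25): 25·25+21=646≡22 → w
n(13): 25·13+21=346≡8 → i
o(14): 25·14+21=371≡7 → h
y(24): 25·24+21=621≡23 → x
p(15): 25·15+21=396≡6 → g
t(19): 25·19+21=496≡2 → c
n(13): 25·13+21=346≡8 → i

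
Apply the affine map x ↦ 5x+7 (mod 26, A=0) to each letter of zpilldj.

cevkkwa

z(25): 5·25+7=132≡2 → c
p(15): 5·15+7=82≡4 → e
i(8): 5·8+7=47≡21 → v
l(11): 5·11+7=62≡10 → k
l(11): 5·11+7=62≡10 → k
d(3): 5·3+7=22 → w
j(9): 5·9+7=52≡0 → a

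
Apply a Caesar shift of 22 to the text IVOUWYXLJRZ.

I(8): 8+22=30≡4 → E
V(21): 21+22=43≡17 → R
O(14): 14+22=36≡10 → K
U(20): 20+22=42≡16 → Q
W(22): 22+22=44≡18 → S
Y(24): 24+22=46≡20 → U
X(23): 23+22=45≡19 → T
L(11): 11+22=33≡7 → H
J(9): 9+22=31≡5 → F
R(17): 17+22=39≡13 → N
Z(25): 25+22=47≡21 → V

ERKQSUTHFNV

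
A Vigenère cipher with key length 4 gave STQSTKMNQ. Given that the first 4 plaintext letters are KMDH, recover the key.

Subtract each crib letter from the matching ciphertext letter (mod 26):
S(18)−K(10)=8 → I
T(19)−M(12)=7 → H
Q(16)−D(3)=13 → N
S(18)−H(7)=11 → L

IHNL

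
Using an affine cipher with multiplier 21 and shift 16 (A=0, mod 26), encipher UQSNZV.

U(20): 21·20+16=436≡20 → U
Q(16): 21·16+16=352≡14 → O
S(18): 21·18+16=394≡4 → E
N(13): 21·13+16=289≡3 → D
Z(25): 21·25+16=541≡21 → V
V(21): 21·21+16=457≡15 → P

UOEDVP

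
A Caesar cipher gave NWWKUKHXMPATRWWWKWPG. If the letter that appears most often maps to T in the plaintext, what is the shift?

3

The most frequent ciphertext letter is W (appears 6 times).
W is position 22; T is position 19.
Shift = 3.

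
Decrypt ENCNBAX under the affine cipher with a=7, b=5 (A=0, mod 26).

LQHQSDK

The inverse of 7 mod 26 is 15, since 7·15=105≡1. Apply D(y)=15·(y−5) mod 26:
E(4): 15·(4−5)=-15≡11 → L
N(13): 15·(13−5)=120≡16 → Q
C(2): 15·(2−5)=-45≡7 → H
N(13): 15·(13−5)=120≡16 → Q
B(1): 15·(1−5)=-60≡18 → S
A(0): 15·(0−5)=-75≡3 → D
X(23): 15·(23−5)=270≡10 → K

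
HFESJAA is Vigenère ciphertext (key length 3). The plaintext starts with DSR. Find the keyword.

ENN

Subtract each crib letter from the matching ciphertext letter (mod 26):
H(7)−D(3)=4 → E
F(5)−S(18)=-13≡13 → N
E(4)−R(17)=-13≡13 → N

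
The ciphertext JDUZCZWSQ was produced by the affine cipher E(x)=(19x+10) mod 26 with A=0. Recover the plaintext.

PBGJQJCKO

The inverse of 19 mod 26 is 11, since 19·11=209≡1. Apply D(y)=11·(y−10) mod 26:
J(9): 11·(9−10)=-11≡15 → P
D(3): 11·(3−10)=-77≡1 → B
U(20): 11·(20−10)=110≡6 → G
Z(25): 11·(25−10)=165≡9 → J
C(2): 11·(2−10)=-88≡16 → Q
Z(25): 11·(25−10)=165≡9 → J
W(22): 11·(22−10)=132≡2 → C
S(18): 11·(18−10)=88≡10 → K
Q(16): 11·(16−10)=66≡14 → O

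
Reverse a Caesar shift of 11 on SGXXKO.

S(18): 18−11=7 → H
G(6): 6−11=-5≡21 → V
X(23): 23−11=12 → M
X(23): 23−11=12 → M
K(10): 10−11=-1≡25 → Z
O(14): 14−11=3 → D

HVMMZD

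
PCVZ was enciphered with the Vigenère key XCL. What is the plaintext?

SAKC

Repeat the key across the ciphertext: XCLX
P(15)−X(23): -8≡18 → S
C(2)−C(2): 0 → A
V(21)−L(11): 10 → K
Z(25)−X(23): 2 → C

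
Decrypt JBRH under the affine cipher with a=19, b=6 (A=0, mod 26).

HXRL

The inverse of 19 mod 26 is 11, since 19·11=209≡1. Apply D(y)=11·(y−6) mod 26:
J(9): 11·(9−6)=33≡7 → H
B(1): 11·(1−6)=-55≡23 → X
R(17): 11·(17−6)=121≡17 → R
H(7): 11·(7−6)=11 → L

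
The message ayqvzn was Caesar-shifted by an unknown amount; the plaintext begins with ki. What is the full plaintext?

From the crib: a(0)−k(10)=-10≡16, so the shift is 16.
Subtract 16 from each ciphertext letter:
a(0): 0−16=-16≡10 → k
y(24): 24−16=8 → i
q(16): 16−16=0 → a
v(21): 21−16=5 → f
z(25): 25−16=9 → j
n(13): 13−16=-3≡23 → x

kiafjx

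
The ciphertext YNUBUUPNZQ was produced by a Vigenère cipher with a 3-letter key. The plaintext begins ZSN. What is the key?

Subtract each crib letter from the matching ciphertext letter (mod 26):
Y(24)−Z(25)=-1≡25 → Z
N(13)−S(18)=-5≡21 → V
U(20)−N(13)=7 → H

ZVH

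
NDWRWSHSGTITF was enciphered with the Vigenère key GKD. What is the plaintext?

HTTLMPBIDNYQZ

Repeat the key across the ciphertext: GKDGKDGKDGKDG
N(13)−G(6): 7 → H
D(3)−K(10): -7≡19 → T
W(22)−D(3): 19 → T
R(17)−G(6): 11 → L
W(22)−K(10): 12 → M
S(18)−D(3): 15 → P
H(7)−G(6): 1 → B
S(18)−K(10): 8 → I
G(6)−D(3): 3 → D
T(19)−G(6): 13 → N
I(8)−K(10): -2≡24 → Y
T(19)−D(3): 16 → Q
F(5)−G(6): -1≡25 → Z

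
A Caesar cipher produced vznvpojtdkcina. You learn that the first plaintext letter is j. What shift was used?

12

From the crib: v(21)−j(9)=12, so the shift is 12.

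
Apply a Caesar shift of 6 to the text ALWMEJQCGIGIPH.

A(0): 0+6=6 → G
L(11): 11+6=17 → R
W(22): 22+6=28≡2 → C
M(12): 12+6=18 → S
E(4): 4+6=10 → K
J(9): 9+6=15 → P
Q(16): 16+6=22 → W
C(2): 2+6=8 → I
G(6): 6+6=12 → M
I(8): 8+6=14 → O
G(6): 6+6=12 → M
I(8): 8+6=14 → O
P(15): 15+6=21 → V
H(7): 7+6=13 → N

GRCSKPWIMOMOVN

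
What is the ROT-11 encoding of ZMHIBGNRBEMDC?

Z(25): 25+11=36≡10 → K
M(12): 12+11=23 → X
H(7): 7+11=18 → S
I(8): 8+11=19 → T
B(1): 1+11=12 → M
G(6): 6+11=17 → R
N(13): 13+11=24 → Y
R(17): 17+11=28≡2 → C
B(1): 1+11=12 → M
E(4): 4+11=15 → P
M(12): 12+11=23 → X
D(3): 3+11=14 → O
C(2): 2+11=13 → N

KXSTMRYCMPXON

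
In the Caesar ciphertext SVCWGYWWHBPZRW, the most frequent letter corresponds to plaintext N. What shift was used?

9

The most frequent ciphertext letter is W (appears 4 times).
W is position 22; N is position 13.
Shift = 9.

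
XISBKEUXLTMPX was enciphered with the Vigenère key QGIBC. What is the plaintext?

HCKAIOOPKRWJP

Repeat the key across the ciphertext: QGIBCQGIBCQGI
X(23)−Q(16): 7 → H
I(8)−G(6): 2 → C
S(18)−I(8): 10 → K
B(1)−B(1): 0 → A
K(10)−C(2): 8 → I
E(4)−Q(16): -12≡14 → O
U(20)−G(6): 14 → O
X(23)−I(8): 15 → P
L(11)−B(1): 10 → K
T(19)−C(2): 17 → R
M(12)−Q(16): -4≡22 → W
P(15)−G(6): 9 → J
X(23)−I(8): 15 → P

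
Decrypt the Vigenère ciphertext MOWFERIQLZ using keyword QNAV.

WBWKOEIVVM

Repeat the key across the ciphertext: QNAVQNAVQN
M(12)−Q(16): -4≡22 → W
O(14)−N(13): 1 → B
W(22)−A(0): 22 → W
F(5)−V(21): -16≡10 → K
E(4)−Q(16): -12≡14 → O
R(17)−N(13): 4 → E
I(8)−A(0): 8 → I
Q(16)−V(21): -5≡21 → V
L(11)−Q(16): -5≡21 → V
Z(25)−N(13): 12 → M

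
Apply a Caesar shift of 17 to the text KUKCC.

BLBTT

K(10): 10+17=27≡1 → B
U(20): 20+17=37≡11 → L
K(10): 10+17=27≡1 → B
C(2): 2+17=19 → T
C(2): 2+17=19 → T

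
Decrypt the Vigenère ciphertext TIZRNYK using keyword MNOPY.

Repeat the key across the ciphertext: MNOPYMN
T(19)−M(12): 7 → H
I(8)−N(13): -5≡21 → V
Z(25)−O(14): 11 → L
R(17)−P(15): 2 → C
N(13)−Y(24): -11≡15 → P
Y(24)−M(12): 12 → M
K(10)−N(13): -3≡23 → X

HVLCPMX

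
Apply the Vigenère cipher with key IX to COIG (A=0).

Repeat the key across the message: IXIX
C(2)+I(8): 10 → K
O(14)+X(23): 37≡11 → L
I(8)+I(8): 16 → Q
G(6)+X(23): 29≡3 → D

KLQD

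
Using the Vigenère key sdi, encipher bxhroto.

tapjrbg

Repeat the key across the message: sdisdis
b(1)+s(18): 19 → t
x(23)+d(3): 26≡0 → a
h(7)+i(8): 15 → p
r(17)+s(18): 35≡9 → j
o(14)+d(3): 17 → r
t(19)+i(8): 27≡1 → b
o(14)+s(18): 32≡6 → g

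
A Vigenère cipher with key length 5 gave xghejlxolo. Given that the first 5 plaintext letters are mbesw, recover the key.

lfdmn

Subtract each crib letter from the matching ciphertext letter (mod 26):
x(23)−m(12)=11 → l
g(6)−b(1)=5 → f
h(7)−e(4)=3 → d
e(4)−s(18)=-14≡12 → m
j(9)−w(22)=-13≡13 → n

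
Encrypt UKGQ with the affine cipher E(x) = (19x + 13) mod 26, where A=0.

U(20): 19·20+13=393≡3 → D
K(10): 19·10+13=203≡21 → V
G(6): 19·6+13=127≡23 → X
Q(16): 19·16+13=317≡5 → F

DVXF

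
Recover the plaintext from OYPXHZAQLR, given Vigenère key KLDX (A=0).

Repeat the key across the ciphertext: KLDXKLDXKL
O(14)−K(10): 4 → E
Y(24)−L(11): 13 → N
P(15)−D(3): 12 → M
X(23)−X(23): 0 → A
H(7)−K(10): -3≡23 → X
Z(25)−L(11): 14 → O
A(0)−D(3): -3≡23 → X
Q(16)−X(23): -7≡19 → T
L(11)−K(10): 1 → B
R(17)−L(11): 6 → G

ENMAXOXTBG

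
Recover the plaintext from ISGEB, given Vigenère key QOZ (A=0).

Repeat the key across the ciphertext: QOZQO
I(8)−Q(16): -8≡18 → S
S(18)−O(14): 4 → E
G(6)−Z(25): -19≡7 → H
E(4)−Q(16): -12≡14 → O
B(1)−O(14): -13≡13 → N

SEHON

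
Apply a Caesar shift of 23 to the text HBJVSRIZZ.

H(7): 7+23=30≡4 → E
B(1): 1+23=24 → Y
J(9): 9+23=32≡6 → G
V(21): 21+23=44≡18 → S
S(18): 18+23=41≡15 → P
R(17): 17+23=40≡14 → O
I(8): 8+23=31≡5 → F
Z(25): 25+23=48≡22 → W
Z(25): 25+23=48≡22 → W

EYGSPOFWW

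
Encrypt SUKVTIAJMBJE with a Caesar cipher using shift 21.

NPFQODVEHWEZ

S(18): 18+21=39≡13 → N
U(20): 20+21=41≡15 → P
K(10): 10+21=31≡5 → F
V(21): 21+21=42≡16 → Q
T(19): 19+21=40≡14 → O
I(8): 8+21=29≡3 → D
A(0): 0+21=21 → V
J(9): 9+21=30≡4 → E
M(12): 12+21=33≡7 → H
B(1): 1+21=22 → W
J(9): 9+21=30≡4 → E
E(4): 4+21=25 → Z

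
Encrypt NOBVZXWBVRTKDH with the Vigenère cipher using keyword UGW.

HUXPFTQHRLZGXN

Repeat the key across the message: UGWUGWUGWUGWUG
N(13)+U(20): 33≡7 → H
O(14)+G(6): 20 → U
B(1)+W(22): 23 → X
V(21)+U(20): 41≡15 → P
Z(25)+G(6): 31≡5 → F
X(23)+W(22): 45≡19 → T
W(22)+U(20): 42≡16 → Q
B(1)+G(6): 7 → H
V(21)+W(22): 43≡17 → R
R(17)+U(20): 37≡11 → L
T(19)+G(6): 25 → Z
K(10)+W(22): 32≡6 → G
D(3)+U(20): 23 → X
H(7)+G(6): 13 → N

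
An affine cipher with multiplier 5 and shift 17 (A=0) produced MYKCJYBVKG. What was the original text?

The inverse of 5 mod 26 is 21, since 5·21=105≡1. Apply D(y)=21·(y−17) mod 26:
M(12): 21·(12−17)=-105≡25 → Z
Y(24): 21·(24−17)=147≡17 → R
K(10): 21·(10−17)=-147≡9 → J
C(2): 21·(2−17)=-315≡23 → X
J(9): 21·(9−17)=-168≡14 → O
Y(24): 21·(24−17)=147≡17 → R
B(1): 21·(1−17)=-336≡2 → C
V(21): 21·(21−17)=84≡6 → G
K(10): 21·(10−17)=-147≡9 → J
G(6): 21·(6−17)=-231≡3 → D

ZRJXORCGJD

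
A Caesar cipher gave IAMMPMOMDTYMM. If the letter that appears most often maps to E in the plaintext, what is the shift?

The most frequent ciphertext letter is M (appears 6 times).
M is position 12; E is position 4.
Shift = 8.

8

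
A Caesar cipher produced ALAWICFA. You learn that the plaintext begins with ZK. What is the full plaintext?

ZKZVHBEZ

From the crib: A(0)−Z(25)=-25≡1, so the shift is 1.
Subtract 1 from each ciphertext letter:
A(0): 0−1=-1≡25 → Z
L(11): 11−1=10 → K
A(0): 0−1=-1≡25 → Z
W(22): 22−1=21 → V
I(8): 8−1=7 → H
C(2): 2−1=1 → B
F(5): 5−1=4 → E
A(0): 0−1=-1≡25 → Z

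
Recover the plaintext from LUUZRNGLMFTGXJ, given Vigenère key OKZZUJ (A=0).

Repeat the key across the ciphertext: OKZZUJOKZZUJOK
L(11)−O(14): -3≡23 → X
U(20)−K(10): 10 → K
U(20)−Z(25): -5≡21 → V
Z(25)−Z(25): 0 → A
R(17)−U(20): -3≡23 → X
N(13)−J(9): 4 → E
G(6)−O(14): -8≡18 → S
L(11)−K(10): 1 → B
M(12)−Z(25): -13≡13 → N
F(5)−Z(25): -20≡6 → G
T(19)−U(20): -1≡25 → Z
G(6)−J(9): -3≡23 → X
X(23)−O(14): 9 → J
J(9)−K(10): -1≡25 → Z

XKVAXESBNGZXJZ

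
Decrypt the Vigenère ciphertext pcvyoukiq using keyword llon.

erhldjwvf

Repeat the key across the ciphertext: llonllonl
p(15)−l(11): 4 → e
c(2)−l(11): -9≡17 → r
v(21)−o(14): 7 → h
y(24)−n(13): 11 → l
o(14)−l(11): 3 → d
u(20)−l(11): 9 → j
k(10)−o(14): -4≡22 → w
i(8)−n(13): -5≡21 → v
q(16)−l(11): 5 → f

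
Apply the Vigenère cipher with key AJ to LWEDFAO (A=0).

LFEMFJO

Repeat the key across the message: AJAJAJA
L(11)+A(0): 11 → L
W(22)+J(9): 31≡5 → F
E(4)+A(0): 4 → E
D(3)+J(9): 12 → M
F(5)+A(0): 5 → F
A(0)+J(9): 9 → J
O(14)+A(0): 14 → O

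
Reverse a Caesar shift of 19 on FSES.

F(5): 5−19=-14≡12 → M
S(18): 18−19=-1≡25 → Z
E(4): 4−19=-15≡11 → L
S(18): 18−19=-1≡25 → Z

MZLZ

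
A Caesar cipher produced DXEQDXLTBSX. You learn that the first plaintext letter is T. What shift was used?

From the crib: D(3)−T(19)=-16≡10, so the shift is 10.

10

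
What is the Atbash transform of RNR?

IMI

R(17) → I(8)
N(13) → M(12)
R(17) → I(8)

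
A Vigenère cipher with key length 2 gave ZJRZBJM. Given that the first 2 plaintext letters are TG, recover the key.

Subtract each crib letter from the matching ciphertext letter (mod 26):
Z(25)−T(19)=6 → G
J(9)−G(6)=3 → D

GD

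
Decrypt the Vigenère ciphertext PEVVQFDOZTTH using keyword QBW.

ZDZFPJNNDDSL

Repeat the key across the ciphertext: QBWQBWQBWQBW
P(15)−Q(16): -1≡25 → Z
E(4)−B(1): 3 → D
V(21)−W(22): -1≡25 → Z
V(21)−Q(16): 5 → F
Q(16)−B(1): 15 → P
F(5)−W(22): -17≡9 → J
D(3)−Q(16): -13≡13 → N
O(14)−B(1): 13 → N
Z(25)−W(22): 3 → D
T(19)−Q(16): 3 → D
T(19)−B(1): 18 → S
H(7)−W(22): -15≡11 → L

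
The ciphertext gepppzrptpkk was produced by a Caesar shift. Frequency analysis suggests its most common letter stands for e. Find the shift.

11

The most frequent ciphertext letter is p (appears 5 times).
p is position 15; e is position 4.
Shift = 11.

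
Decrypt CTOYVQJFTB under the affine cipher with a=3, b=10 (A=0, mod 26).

The inverse of 3 mod 26 is 9, since 3·9=27≡1. Apply D(y)=9·(y−10) mod 26:
C(2): 9·(2−10)=-72≡6 → G
T(19): 9·(19−10)=81≡3 → D
O(14): 9·(14−10)=36≡10 → K
Y(24): 9·(24−10)=126≡22 → W
V(21): 9·(21−10)=99≡21 → V
Q(16): 9·(16−10)=54≡2 → C
J(9): 9·(9−10)=-9≡17 → R
F(5): 9·(5−10)=-45≡7 → H
T(19): 9·(19−10)=81≡3 → D
B(1): 9·(1−10)=-81≡23 → X

GDKWVCRHDX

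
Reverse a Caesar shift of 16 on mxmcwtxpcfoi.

whwmgdhzmpys

m(12): 12−16=-4≡22 → w
x(23): 23−16=7 → h
m(12): 12−16=-4≡22 → w
c(2): 2−16=-14≡12 → m
w(22): 22−16=6 → g
t(19): 19−16=3 → d
x(23): 23−16=7 → h
p(15): 15−16=-1≡25 → z
c(2): 2−16=-14≡12 → m
f(5): 5−16=-11≡15 → p
o(14): 14−16=-2≡24 → y
i(8): 8−16=-8≡18 → s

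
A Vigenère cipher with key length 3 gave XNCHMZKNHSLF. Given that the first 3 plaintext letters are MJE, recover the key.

LEY

Subtract each crib letter from the matching ciphertext letter (mod 26):
X(23)−M(12)=11 → L
N(13)−J(9)=4 → E
C(2)−E(4)=-2≡24 → Y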